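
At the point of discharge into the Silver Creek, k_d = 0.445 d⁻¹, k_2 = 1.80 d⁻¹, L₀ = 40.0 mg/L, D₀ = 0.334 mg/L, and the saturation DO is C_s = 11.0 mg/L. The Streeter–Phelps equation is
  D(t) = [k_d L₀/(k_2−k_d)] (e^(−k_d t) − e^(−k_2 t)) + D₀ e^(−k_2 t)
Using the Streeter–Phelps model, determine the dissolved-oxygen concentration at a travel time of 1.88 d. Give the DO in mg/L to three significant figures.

DO ≈ 5.74 mg/L

k_d L₀/(k_2−k_d) = 0.445×40.0/(1.80−0.445) = 17.80/1.355 = 13.14 mg/L.
e^(−k_d t) = e^(−0.445×1.880) = 0.4332; e^(−k_2 t) = e^(−1.80×1.880) = 0.03391.
D = 13.14 × (0.4332 − 0.03391) + 0.334 × 0.03391 = 5.245 + 0.01133 = 5.256 mg/L.
DO = C_s − D = 11.0 − 5.256 = 5.744 mg/L.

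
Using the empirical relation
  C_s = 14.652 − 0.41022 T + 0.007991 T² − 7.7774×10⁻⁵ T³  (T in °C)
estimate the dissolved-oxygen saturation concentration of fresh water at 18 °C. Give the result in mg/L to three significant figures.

C_s ≈ 9.40 mg/L

C_s = 14.652 − 0.41022×18 + 0.007991×18² − 7.7774×10⁻⁵×18³ = 9.404 mg/L.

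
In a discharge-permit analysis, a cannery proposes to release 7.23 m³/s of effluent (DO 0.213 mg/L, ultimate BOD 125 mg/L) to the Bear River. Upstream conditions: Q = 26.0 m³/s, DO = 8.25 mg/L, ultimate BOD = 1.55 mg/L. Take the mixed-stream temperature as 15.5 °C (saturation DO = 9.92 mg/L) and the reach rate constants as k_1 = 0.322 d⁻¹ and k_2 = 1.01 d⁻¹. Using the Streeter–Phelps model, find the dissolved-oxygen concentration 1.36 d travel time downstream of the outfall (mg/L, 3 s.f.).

Mixed DO = (26.0×8.25 + 7.23×0.213)/(26.0+7.23) = 216.0/33.23 = 6.501 mg/L.
Mixed L₀ = (26.0×1.55 + 7.23×125)/(33.23) = 944.0/33.23 = 28.41 mg/L.
Initial deficit D₀ = C_s − DO₀ = 9.92 − 6.501 = 3.419 mg/L.
D(1.36) = [0.322×28.41/(1.01−0.322)](e^(−0.322×1.36) − e^(−1.01×1.36)) + 3.419 e^(−1.01×1.36)
= 13.30 × (0.6454 − 0.2532) + 3.419 × 0.2532 = 6.080 mg/L.
DO = 9.92 − 6.080 = 3.840 mg/L.

DO ≈ 3.84 mg/L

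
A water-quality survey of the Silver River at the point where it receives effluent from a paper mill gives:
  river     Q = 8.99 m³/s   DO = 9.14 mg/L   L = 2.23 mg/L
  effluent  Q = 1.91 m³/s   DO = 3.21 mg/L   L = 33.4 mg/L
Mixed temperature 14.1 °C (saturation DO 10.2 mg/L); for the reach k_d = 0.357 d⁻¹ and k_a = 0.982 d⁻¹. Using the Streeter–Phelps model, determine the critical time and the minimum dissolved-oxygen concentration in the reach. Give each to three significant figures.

Mixed DO = (8.99×9.14 + 1.91×3.21)/(8.99+1.91) = 88.30/10.90 = 8.101 mg/L.
Mixed L₀ = (8.99×2.23 + 1.91×33.4)/(10.90) = 83.84/10.90 = 7.692 mg/L.
Initial deficit D₀ = C_s − DO₀ = 10.2 − 8.101 = 2.099 mg/L.
t_c = (1/0.6250) ln[(0.982/0.357)(1 − 2.099×0.6250/(0.357×7.692))] = 1.600 × ln(1.437) = 0.5796 d.
D_c = (0.357/0.982) × 7.692 × e^(−0.357×0.5796) = 0.3635 × 7.692 × 0.8131 = 2.274 mg/L.
Minimum DO = 10.2 − 2.274 = 7.926 mg/L.

t_c ≈ 0.580 d; minimum DO ≈ 7.93 mg/L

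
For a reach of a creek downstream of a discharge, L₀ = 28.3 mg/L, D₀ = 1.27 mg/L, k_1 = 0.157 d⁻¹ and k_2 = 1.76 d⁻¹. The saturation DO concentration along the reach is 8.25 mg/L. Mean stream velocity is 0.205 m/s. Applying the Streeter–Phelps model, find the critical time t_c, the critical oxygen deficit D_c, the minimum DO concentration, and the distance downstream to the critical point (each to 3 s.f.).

With k_2/k_1 = 11.21 and 1 − D₀(k_2−k_1)/(k_1 L₀) = 0.5418,
t_c = ln(11.21 × 0.5418) / (1.76 − 0.157) = ln(6.074) / 1.603 = 1.804/1.603 = 1.125 d.
D_c = (k_1/k_2) L₀ e^(−k_1 t_c) = (0.157/1.76) × 28.3 × e^(−0.157×1.125) = 0.08920 × 28.3 × 0.8380 = 2.116 mg/L.
Minimum DO = C_s − D_c = 8.25 − 2.116 = 6.134 mg/L.
x_c = v t_c = 0.205 m/s × 1.125 d × 86400 s/d = 19930 m ≈ 19.9 km.

t_c ≈ 1.13 d; D_c ≈ 2.12 mg/L; min DO ≈ 6.13 mg/L; x_c ≈ 19.9 km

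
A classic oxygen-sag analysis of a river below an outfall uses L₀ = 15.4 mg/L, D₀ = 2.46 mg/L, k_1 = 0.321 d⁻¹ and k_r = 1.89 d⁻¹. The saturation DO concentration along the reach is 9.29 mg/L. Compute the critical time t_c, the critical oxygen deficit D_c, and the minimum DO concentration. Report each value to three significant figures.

t_c ≈ 0.163 d; D_c ≈ 2.48 mg/L; min DO ≈ 6.81 mg/L

With k_r/k_1 = 5.888 and 1 − D₀(k_r−k_1)/(k_1 L₀) = 0.2192,
t_c = ln(5.888 × 0.2192) / (1.89 − 0.321) = ln(1.291) / 1.569 = 0.2552/1.569 = 0.1626 d.
D_c = (k_1/k_r) L₀ e^(−k_1 t_c) = (0.321/1.89) × 15.4 × e^(−0.321×0.1626) = 0.1698 × 15.4 × 0.9491 = 2.483 mg/L.
Minimum DO = C_s − D_c = 9.29 − 2.483 = 6.807 mg/L.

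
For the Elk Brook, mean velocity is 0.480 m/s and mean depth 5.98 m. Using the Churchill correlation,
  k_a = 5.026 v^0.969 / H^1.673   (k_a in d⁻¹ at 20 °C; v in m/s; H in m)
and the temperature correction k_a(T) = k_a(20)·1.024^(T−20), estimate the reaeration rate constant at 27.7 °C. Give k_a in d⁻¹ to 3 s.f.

k_a(20) = 5.026 × 0.480^0.969 / 5.98^1.673 = 5.026 × 0.4910 / 19.93 = 0.1239 d⁻¹.
k_a(27.7) = 0.1239 × 1.024^(27.7−20) = 0.1239 × 1.200 = 0.1487 d⁻¹.

k_a ≈ 0.149 d⁻¹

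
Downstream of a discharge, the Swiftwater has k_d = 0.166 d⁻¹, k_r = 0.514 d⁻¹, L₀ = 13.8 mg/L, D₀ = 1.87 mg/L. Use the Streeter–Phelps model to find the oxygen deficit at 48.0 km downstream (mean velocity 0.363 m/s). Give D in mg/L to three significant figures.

Travel time t = x/v = 48.0 km / (0.363 m/s) = 48000 m / 0.363 m/s = 132200 s = 1.530 d.
k_d L₀/(k_r−k_d) = 0.166×13.8/(0.514−0.166) = 2.291/0.3480 = 6.583 mg/L.
e^(−k_d t) = e^(−0.166×1.530) = 0.7756; e^(−k_r t) = e^(−0.514×1.530) = 0.4554.
D = 6.583 × (0.7756 − 0.4554) + 1.87 × 0.4554 = 2.108 + 0.8515 = 2.960 mg/L.

D ≈ 2.96 mg/L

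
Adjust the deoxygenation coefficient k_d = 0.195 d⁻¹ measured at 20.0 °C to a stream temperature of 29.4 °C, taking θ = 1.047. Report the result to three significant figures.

k_d(T₂) = k_d(T₁) · θ^(T₂−T₁) = 0.195 × 1.047^(29.4−20.0)
= 0.195 × 1.047^9.40 = 0.195 × 1.540 = 0.3003 d⁻¹.

k_d ≈ 0.300 d⁻¹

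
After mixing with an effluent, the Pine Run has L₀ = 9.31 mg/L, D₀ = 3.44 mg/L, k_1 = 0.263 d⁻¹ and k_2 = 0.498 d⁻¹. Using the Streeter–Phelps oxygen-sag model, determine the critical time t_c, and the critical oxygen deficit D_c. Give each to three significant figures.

t_c ≈ 1.01 d; D_c ≈ 3.77 mg/L

At the critical point dD/dt = 0, so k_1 L₀ e^(−k_1 t) = k_2 D. Substituting D(t) from the Streeter–Phelps equation and solving for t gives
t_c = ln[(k_2/k_1)(1 − D₀(k_2−k_1)/(k_1 L₀))] / (k_2−k_1).
Here k_2−k_1 = 0.2350 d⁻¹ and 1 − D₀(k_2−k_1)/(k_1 L₀) = 1 − 3.44×0.2350/(0.263×9.31) = 0.6698, so
t_c = ln(1.894 × 0.6698) / 0.2350 = 0.2377 / 0.2350 = 1.012 d.
L(t_c) = L₀ e^(−k_1 t_c) = 9.31 × 0.7664 = 7.135 mg/L, and at the critical point k_2 D_c = k_1 L, so D_c = (0.263/0.498) × 7.135 = 3.768 mg/L.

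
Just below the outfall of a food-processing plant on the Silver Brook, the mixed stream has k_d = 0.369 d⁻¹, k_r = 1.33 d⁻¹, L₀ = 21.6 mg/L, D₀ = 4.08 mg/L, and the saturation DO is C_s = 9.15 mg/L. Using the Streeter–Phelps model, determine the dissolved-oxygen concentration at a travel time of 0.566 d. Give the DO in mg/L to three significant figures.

DO ≈ 4.40 mg/L

k_d L₀/(k_r−k_d) = 0.369×21.6/(1.33−0.369) = 7.970/0.9610 = 8.294 mg/L.
e^(−k_d t) = e^(−0.369×0.5660) = 0.8115; e^(−k_r t) = e^(−1.33×0.5660) = 0.4711.
D = 8.294 × (0.8115 − 0.4711) + 4.08 × 0.4711 = 2.824 + 1.922 = 4.746 mg/L.
DO = C_s − D = 9.15 − 4.746 = 4.404 mg/L.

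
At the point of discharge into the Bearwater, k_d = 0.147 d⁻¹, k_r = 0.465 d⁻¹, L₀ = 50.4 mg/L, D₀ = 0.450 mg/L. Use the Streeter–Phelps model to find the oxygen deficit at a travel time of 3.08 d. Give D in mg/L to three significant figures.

k_d L₀/(k_r−k_d) = 0.147×50.4/(0.465−0.147) = 7.409/0.3180 = 23.30 mg/L.
e^(−k_d t) = e^(−0.147×3.080) = 0.6359; e^(−k_r t) = e^(−0.465×3.080) = 0.2388.
D = 23.30 × (0.6359 − 0.2388) + 0.450 × 0.2388 = 9.251 + 0.1075 = 9.359 mg/L.

D ≈ 9.36 mg/L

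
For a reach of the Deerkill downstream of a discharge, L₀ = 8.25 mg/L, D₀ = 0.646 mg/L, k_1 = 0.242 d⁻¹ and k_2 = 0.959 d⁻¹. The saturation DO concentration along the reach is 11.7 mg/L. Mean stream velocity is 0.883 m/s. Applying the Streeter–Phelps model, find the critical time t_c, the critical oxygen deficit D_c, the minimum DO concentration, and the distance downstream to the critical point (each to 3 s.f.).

t_c ≈ 1.55 d; D_c ≈ 1.43 mg/L; min DO ≈ 10.3 mg/L; x_c ≈ 118 km

At the critical point dD/dt = 0, so k_1 L₀ e^(−k_1 t) = k_2 D. Substituting D(t) from the Streeter–Phelps equation and solving for t gives
t_c = ln[(k_2/k_1)(1 − D₀(k_2−k_1)/(k_1 L₀))] / (k_2−k_1).
Here k_2−k_1 = 0.7170 d⁻¹ and 1 − D₀(k_2−k_1)/(k_1 L₀) = 1 − 0.646×0.7170/(0.242×8.25) = 0.7680, so
t_c = ln(3.963 × 0.7680) / 0.7170 = 1.113 / 0.7170 = 1.552 d.
D_c = (k_1/k_2) L₀ e^(−k_1 t_c) = (0.242/0.959) × 8.25 × e^(−0.242×1.552) = 0.2523 × 8.25 × 0.6868 = 1.430 mg/L.
Minimum DO = C_s − D_c = 11.7 − 1.430 = 10.27 mg/L.
x_c = v t_c = 0.883 m/s × 1.552 d × 86400 s/d = 118400 m ≈ 118 km.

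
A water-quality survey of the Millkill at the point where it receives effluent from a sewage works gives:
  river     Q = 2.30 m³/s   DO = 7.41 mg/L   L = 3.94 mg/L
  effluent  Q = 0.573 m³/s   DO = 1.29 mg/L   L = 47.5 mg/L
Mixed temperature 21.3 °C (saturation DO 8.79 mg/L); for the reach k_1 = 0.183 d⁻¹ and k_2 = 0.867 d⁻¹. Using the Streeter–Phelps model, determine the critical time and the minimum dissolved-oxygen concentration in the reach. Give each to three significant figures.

t_c ≈ 0.127 d; minimum DO ≈ 6.19 mg/L

Mixed DO = (2.30×7.41 + 0.573×1.29)/(2.30+0.573) = 17.78/2.873 = 6.189 mg/L.
Mixed L₀ = (2.30×3.94 + 0.573×47.5)/(2.873) = 36.28/2.873 = 12.63 mg/L.
Initial deficit D₀ = C_s − DO₀ = 8.79 − 6.189 = 2.601 mg/L.
t_c = (1/0.6840) ln[(0.867/0.183)(1 − 2.601×0.6840/(0.183×12.63))] = 1.462 × ln(1.091) = 0.1271 d.
D_c = (0.183/0.867) × 12.63 × e^(−0.183×0.1271) = 0.2111 × 12.63 × 0.9770 = 2.604 mg/L.
Minimum DO = 8.79 − 2.604 = 6.186 mg/L.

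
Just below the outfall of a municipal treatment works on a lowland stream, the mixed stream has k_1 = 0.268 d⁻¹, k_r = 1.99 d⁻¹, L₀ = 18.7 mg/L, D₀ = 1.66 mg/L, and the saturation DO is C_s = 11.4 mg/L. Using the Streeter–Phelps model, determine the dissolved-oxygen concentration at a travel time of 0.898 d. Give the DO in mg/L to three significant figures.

DO ≈ 9.32 mg/L

k_1 L₀/(k_r−k_1) = 0.268×18.7/(1.99−0.268) = 5.012/1.722 = 2.910 mg/L.
e^(−k_1 t) = e^(−0.268×0.8980) = 0.7861; e^(−k_r t) = e^(−1.99×0.8980) = 0.1675.
D = 2.910 × (0.7861 − 0.1675) + 1.66 × 0.1675 = 1.800 + 0.2780 = 2.078 mg/L.
DO = C_s − D = 11.4 − 2.078 = 9.322 mg/L.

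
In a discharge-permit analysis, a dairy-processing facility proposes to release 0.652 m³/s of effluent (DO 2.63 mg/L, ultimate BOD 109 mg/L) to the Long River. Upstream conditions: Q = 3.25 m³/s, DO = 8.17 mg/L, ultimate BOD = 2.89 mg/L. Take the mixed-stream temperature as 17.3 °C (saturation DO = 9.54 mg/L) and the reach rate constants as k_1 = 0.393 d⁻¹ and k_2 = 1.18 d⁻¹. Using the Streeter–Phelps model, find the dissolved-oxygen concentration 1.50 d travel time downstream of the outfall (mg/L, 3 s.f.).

Mixed DO = (3.25×8.17 + 0.652×2.63)/(3.25+0.652) = 28.27/3.902 = 7.244 mg/L.
Mixed L₀ = (3.25×2.89 + 0.652×109)/(3.902) = 80.46/3.902 = 20.62 mg/L.
Initial deficit D₀ = C_s − DO₀ = 9.54 − 7.244 = 2.296 mg/L.
D(1.50) = [0.393×20.62/(1.18−0.393)](e^(−0.393×1.50) − e^(−1.18×1.50)) + 2.296 e^(−1.18×1.50)
= 10.30 × (0.5546 − 0.1703) + 2.296 × 0.1703 = 4.348 mg/L.
DO = 9.54 − 4.348 = 5.192 mg/L.

DO ≈ 5.19 mg/L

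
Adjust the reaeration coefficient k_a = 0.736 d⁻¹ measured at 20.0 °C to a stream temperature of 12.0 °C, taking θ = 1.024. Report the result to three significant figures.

k_a ≈ 0.609 d⁻¹

k_a(T₂) = k_a(T₁) · θ^(T₂−T₁) = 0.736 × 1.024^(12.0−20.0)
= 0.736 × 1.024^-8.00 = 0.736 × 0.8272 = 0.6088 d⁻¹.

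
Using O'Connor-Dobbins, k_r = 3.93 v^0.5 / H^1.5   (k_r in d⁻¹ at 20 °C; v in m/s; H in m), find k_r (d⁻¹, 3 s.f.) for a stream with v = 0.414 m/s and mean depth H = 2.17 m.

k_r ≈ 0.791 d⁻¹

k_r = 3.93 × 0.414^0.5 / 2.17^1.5 = 3.93 × 0.6434 / 3.197 = 0.7910 d⁻¹.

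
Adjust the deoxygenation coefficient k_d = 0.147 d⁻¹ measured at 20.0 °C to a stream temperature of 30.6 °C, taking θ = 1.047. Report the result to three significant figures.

k_d ≈ 0.239 d⁻¹

k_d(T₂) = k_d(T₁) · θ^(T₂−T₁) = 0.147 × 1.047^(30.6−20.0)
= 0.147 × 1.047^10.6 = 0.147 × 1.627 = 0.2392 d⁻¹.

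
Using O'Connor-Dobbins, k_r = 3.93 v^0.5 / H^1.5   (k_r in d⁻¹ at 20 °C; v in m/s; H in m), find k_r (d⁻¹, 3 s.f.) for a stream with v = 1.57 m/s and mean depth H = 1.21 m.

k_r = 3.93 × 1.57^0.5 / 1.21^1.5 = 3.93 × 1.253 / 1.331 = 3.700 d⁻¹.

k_r ≈ 3.70 d⁻¹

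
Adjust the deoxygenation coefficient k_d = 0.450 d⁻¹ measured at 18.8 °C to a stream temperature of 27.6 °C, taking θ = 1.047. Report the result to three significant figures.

k_d ≈ 0.674 d⁻¹

k_d(T₂) = k_d(T₁) · θ^(T₂−T₁) = 0.450 × 1.047^(27.6−18.8)
= 0.450 × 1.047^8.80 = 0.450 × 1.498 = 0.6741 d⁻¹.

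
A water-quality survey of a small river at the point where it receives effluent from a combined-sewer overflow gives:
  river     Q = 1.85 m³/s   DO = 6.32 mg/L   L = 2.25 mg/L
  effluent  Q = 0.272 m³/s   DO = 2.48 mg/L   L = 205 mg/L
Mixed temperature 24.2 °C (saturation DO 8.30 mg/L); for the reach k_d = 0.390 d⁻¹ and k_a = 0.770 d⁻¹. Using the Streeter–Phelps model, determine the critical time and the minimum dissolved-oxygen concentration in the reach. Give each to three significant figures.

Mixed DO = (1.85×6.32 + 0.272×2.48)/(1.85+0.272) = 12.37/2.122 = 5.828 mg/L.
Mixed L₀ = (1.85×2.25 + 0.272×205)/(2.122) = 59.92/2.122 = 28.24 mg/L.
Initial deficit D₀ = C_s − DO₀ = 8.30 − 5.828 = 2.472 mg/L.
t_c = (1/0.3800) ln[(0.770/0.390)(1 − 2.472×0.3800/(0.390×28.24))] = 2.632 × ln(1.806) = 1.555 d.
D_c = (0.390/0.770) × 28.24 × e^(−0.390×1.555) = 0.5065 × 28.24 × 0.5452 = 7.798 mg/L.
Minimum DO = 8.30 − 7.798 = 0.5024 mg/L.

t_c ≈ 1.56 d; minimum DO ≈ 0.502 mg/L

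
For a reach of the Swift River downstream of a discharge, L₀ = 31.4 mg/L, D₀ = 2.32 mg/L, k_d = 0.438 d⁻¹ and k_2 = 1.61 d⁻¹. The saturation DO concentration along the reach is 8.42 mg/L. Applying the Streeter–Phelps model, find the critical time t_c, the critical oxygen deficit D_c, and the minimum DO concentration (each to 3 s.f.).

t_c = [1/(k_2−k_d)] ln[(k_2/k_d)(1 − D₀(k_2−k_d)/(k_d L₀))]
= [1/(1.61−0.438)] ln[(1.61/0.438)(1 − 2.32×1.172/(0.438×31.4))]
= (1/1.172) ln[3.676 × 0.8023] = 0.8532 × ln(2.949) = 0.8532 × 1.081 = 0.9228 d.
L(t_c) = L₀ e^(−k_d t_c) = 31.4 × 0.6675 = 20.96 mg/L, and at the critical point k_2 D_c = k_d L, so D_c = (0.438/1.61) × 20.96 = 5.702 mg/L.
Minimum DO = C_s − D_c = 8.42 − 5.702 = 2.718 mg/L.

t_c ≈ 0.923 d; D_c ≈ 5.70 mg/L; min DO ≈ 2.72 mg/L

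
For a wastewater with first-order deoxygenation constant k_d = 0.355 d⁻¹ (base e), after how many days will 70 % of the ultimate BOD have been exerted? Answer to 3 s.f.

t ≈ 3.39 d

y/L₀ = 1 − e^(−k_d t) = 0.70 ⇒ e^(−k_d t) = 0.300
t = −ln(0.300) / 0.355 = 1.204 / 0.355 = 3.391 d.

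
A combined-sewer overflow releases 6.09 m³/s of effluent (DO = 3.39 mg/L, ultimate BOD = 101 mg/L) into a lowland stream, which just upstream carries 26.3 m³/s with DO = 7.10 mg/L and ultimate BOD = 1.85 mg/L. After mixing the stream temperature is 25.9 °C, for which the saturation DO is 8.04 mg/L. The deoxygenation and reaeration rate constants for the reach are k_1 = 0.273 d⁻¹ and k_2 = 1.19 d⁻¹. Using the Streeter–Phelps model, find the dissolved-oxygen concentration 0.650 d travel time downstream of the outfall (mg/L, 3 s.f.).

Mixed DO = (26.3×7.10 + 6.09×3.39)/(26.3+6.09) = 207.4/32.39 = 6.402 mg/L.
Mixed L₀ = (26.3×1.85 + 6.09×101)/(32.39) = 663.7/32.39 = 20.49 mg/L.
Initial deficit D₀ = C_s − DO₀ = 8.04 − 6.402 = 1.638 mg/L.
D(0.650) = [0.273×20.49/(1.19−0.273)](e^(−0.273×0.650) − e^(−1.19×0.650)) + 1.638 e^(−1.19×0.650)
= 6.101 × (0.8374 − 0.4614) + 1.638 × 0.4614 = 3.049 mg/L.
DO = 8.04 − 3.049 = 4.991 mg/L.

DO ≈ 4.99 mg/L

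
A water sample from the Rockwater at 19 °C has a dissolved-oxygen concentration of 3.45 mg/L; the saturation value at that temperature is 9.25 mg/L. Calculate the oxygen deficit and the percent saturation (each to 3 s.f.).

D = C_s − C = 9.25 − 3.45 = 5.80 mg/L.
% saturation = 3.45/9.25 × 100 = 37.3 %.

D ≈ 5.80 mg/L; 37.3 % saturation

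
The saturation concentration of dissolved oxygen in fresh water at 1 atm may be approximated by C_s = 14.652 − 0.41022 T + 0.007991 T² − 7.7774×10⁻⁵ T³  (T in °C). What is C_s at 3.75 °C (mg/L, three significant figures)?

C_s = 14.652 − 0.41022×3.75 + 0.007991×3.75² − 7.7774×10⁻⁵×3.75³ = 13.22 mg/L.

C_s ≈ 13.2 mg/L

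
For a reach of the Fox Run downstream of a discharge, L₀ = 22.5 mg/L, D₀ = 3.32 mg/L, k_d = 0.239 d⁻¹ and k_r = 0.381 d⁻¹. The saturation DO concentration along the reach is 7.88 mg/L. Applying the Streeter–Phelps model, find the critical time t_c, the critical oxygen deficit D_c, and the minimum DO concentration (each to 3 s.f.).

t_c = [1/(k_r−k_d)] ln[(k_r/k_d)(1 − D₀(k_r−k_d)/(k_d L₀))]
= [1/(0.381−0.239)] ln[(0.381/0.239)(1 − 3.32×0.1420/(0.239×22.5))]
= (1/0.1420) ln[1.594 × 0.9123] = 7.042 × ln(1.454) = 7.042 × 0.3746 = 2.638 d.
D_c = (k_d/k_r) L₀ e^(−k_d t_c) = (0.239/0.381) × 22.5 × e^(−0.239×2.638) = 0.6273 × 22.5 × 0.5323 = 7.514 mg/L.
Minimum DO = C_s − D_c = 7.88 − 7.514 = 0.3664 mg/L.

t_c ≈ 2.64 d; D_c ≈ 7.51 mg/L; min DO ≈ 0.366 mg/L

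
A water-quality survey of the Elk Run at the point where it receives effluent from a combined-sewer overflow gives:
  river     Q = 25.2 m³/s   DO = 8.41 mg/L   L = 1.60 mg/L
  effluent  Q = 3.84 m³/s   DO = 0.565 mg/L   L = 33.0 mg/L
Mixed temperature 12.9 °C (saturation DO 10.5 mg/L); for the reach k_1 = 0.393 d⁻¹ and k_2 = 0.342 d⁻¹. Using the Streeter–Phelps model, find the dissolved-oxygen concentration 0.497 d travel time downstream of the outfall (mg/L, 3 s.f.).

DO ≈ 6.93 mg/L

Mixed DO = (25.2×8.41 + 3.84×0.565)/(25.2+3.84) = 214.1/29.04 = 7.373 mg/L.
Mixed L₀ = (25.2×1.60 + 3.84×33.0)/(29.04) = 167.0/29.04 = 5.752 mg/L.
Initial deficit D₀ = C_s − DO₀ = 10.5 − 7.373 = 3.127 mg/L.
D(0.497) = [0.393×5.752/(0.342−0.393)](e^(−0.393×0.497) − e^(−0.342×0.497)) + 3.127 e^(−0.342×0.497)
= -44.32 × (0.8226 − 0.8437) + 3.127 × 0.8437 = 3.574 mg/L.
DO = 10.5 − 3.574 = 6.926 mg/L.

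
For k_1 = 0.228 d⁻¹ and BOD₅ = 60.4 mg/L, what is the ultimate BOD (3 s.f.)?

L₀ ≈ 88.8 mg/L

BOD₅ = L₀(1 − e^(−5k_1)) ⇒ L₀ = BOD₅ / (1 − e^(−5×0.228))
= 60.4 / (1 − 0.3198) = 60.4 / 0.6802 = 88.80 mg/L.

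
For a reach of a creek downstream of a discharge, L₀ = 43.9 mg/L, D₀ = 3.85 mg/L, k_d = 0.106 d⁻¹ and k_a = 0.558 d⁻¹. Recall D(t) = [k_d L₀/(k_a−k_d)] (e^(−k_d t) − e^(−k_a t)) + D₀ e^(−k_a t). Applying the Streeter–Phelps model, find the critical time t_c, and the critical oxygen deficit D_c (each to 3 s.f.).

t_c ≈ 2.64 d; D_c ≈ 6.30 mg/L

t_c = [1/(k_a−k_d)] ln[(k_a/k_d)(1 − D₀(k_a−k_d)/(k_d L₀))]
= [1/(0.558−0.106)] ln[(0.558/0.106)(1 − 3.85×0.4520/(0.106×43.9))]
= (1/0.4520) ln[5.264 × 0.6260] = 2.212 × ln(3.296) = 2.212 × 1.193 = 2.638 d.
D_c = (k_d/k_a) L₀ e^(−k_d t_c) = (0.106/0.558) × 43.9 × e^(−0.106×2.638) = 0.1900 × 43.9 × 0.7560 = 6.305 mg/L.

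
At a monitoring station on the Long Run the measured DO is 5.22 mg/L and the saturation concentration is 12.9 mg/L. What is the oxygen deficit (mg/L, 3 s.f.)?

D = C_s − C = 12.9 − 5.22 = 7.68 mg/L.

D ≈ 7.68 mg/L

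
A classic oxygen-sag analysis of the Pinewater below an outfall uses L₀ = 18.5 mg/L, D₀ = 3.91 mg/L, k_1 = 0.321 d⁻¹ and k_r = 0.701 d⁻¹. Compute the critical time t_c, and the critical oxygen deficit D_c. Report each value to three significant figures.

At the critical point dD/dt = 0, so k_1 L₀ e^(−k_1 t) = k_r D. Substituting D(t) from the Streeter–Phelps equation and solving for t gives
t_c = ln[(k_r/k_1)(1 − D₀(k_r−k_1)/(k_1 L₀))] / (k_r−k_1).
Here k_r−k_1 = 0.3800 d⁻¹ and 1 − D₀(k_r−k_1)/(k_1 L₀) = 1 − 3.91×0.3800/(0.321×18.5) = 0.7498, so
t_c = ln(2.184 × 0.7498) / 0.3800 = 0.4931 / 0.3800 = 1.298 d.
L(t_c) = L₀ e^(−k_1 t_c) = 18.5 × 0.6593 = 12.20 mg/L, and at the critical point k_r D_c = k_1 L, so D_c = (0.321/0.701) × 12.20 = 5.585 mg/L.

t_c ≈ 1.30 d; D_c ≈ 5.59 mg/L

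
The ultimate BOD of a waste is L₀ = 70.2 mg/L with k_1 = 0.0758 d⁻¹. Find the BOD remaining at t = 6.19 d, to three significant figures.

L_t = L₀ e^(−k_1 t) = 70.2 × e^(−0.0758×6.19) = 70.2 × 0.6255 = 43.91 mg/L.

L ≈ 43.9 mg/L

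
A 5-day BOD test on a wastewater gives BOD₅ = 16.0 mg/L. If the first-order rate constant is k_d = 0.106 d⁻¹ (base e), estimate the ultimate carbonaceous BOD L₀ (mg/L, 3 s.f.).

BOD₅ = L₀(1 − e^(−5k_d)) ⇒ L₀ = BOD₅ / (1 − e^(−5×0.106))
= 16.0 / (1 − 0.5886) = 16.0 / 0.4114 = 38.89 mg/L.

L₀ ≈ 38.9 mg/L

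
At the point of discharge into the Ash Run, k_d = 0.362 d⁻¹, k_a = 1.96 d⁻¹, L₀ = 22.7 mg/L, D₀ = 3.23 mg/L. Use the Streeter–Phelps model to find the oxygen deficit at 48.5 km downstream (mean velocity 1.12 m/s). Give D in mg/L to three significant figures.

Travel time t = x/v = 48.5 km / (1.12 m/s) = 48500 m / 1.12 m/s = 43300 s = 0.5012 d.
k_d L₀/(k_a−k_d) = 0.362×22.7/(1.96−0.362) = 8.217/1.598 = 5.142 mg/L.
e^(−k_d t) = e^(−0.362×0.5012) = 0.8341; e^(−k_a t) = e^(−1.96×0.5012) = 0.3744.
D = 5.142 × (0.8341 − 0.3744) + 3.23 × 0.3744 = 2.364 + 1.209 = 3.573 mg/L.

D ≈ 3.57 mg/L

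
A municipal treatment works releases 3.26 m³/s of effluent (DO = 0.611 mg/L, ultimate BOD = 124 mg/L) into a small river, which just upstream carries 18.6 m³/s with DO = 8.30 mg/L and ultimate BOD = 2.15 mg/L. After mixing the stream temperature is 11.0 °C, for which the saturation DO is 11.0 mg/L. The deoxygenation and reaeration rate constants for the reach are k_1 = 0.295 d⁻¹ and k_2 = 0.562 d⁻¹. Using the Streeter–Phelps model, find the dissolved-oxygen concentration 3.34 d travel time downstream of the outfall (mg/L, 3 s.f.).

DO ≈ 5.47 mg/L

Mixed DO = (18.6×8.30 + 3.26×0.611)/(18.6+3.26) = 156.4/21.86 = 7.153 mg/L.
Mixed L₀ = (18.6×2.15 + 3.26×124)/(21.86) = 444.2/21.86 = 20.32 mg/L.
Initial deficit D₀ = C_s − DO₀ = 11.0 − 7.153 = 3.847 mg/L.
D(3.34) = [0.295×20.32/(0.562−0.295)](e^(−0.295×3.34) − e^(−0.562×3.34)) + 3.847 e^(−0.562×3.34)
= 22.45 × (0.3733 − 0.1530) + 3.847 × 0.1530 = 5.535 mg/L.
DO = 11.0 − 5.535 = 5.465 mg/L.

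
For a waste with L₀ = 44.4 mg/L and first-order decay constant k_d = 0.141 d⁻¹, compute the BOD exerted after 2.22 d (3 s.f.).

y_t = L₀(1 − e^(−k_d t)) = 44.4 × (1 − e^(−0.141×2.22))
= 44.4 × (1 − 0.7312) = 44.4 × 0.2688 = 11.93 mg/L.

y ≈ 11.9 mg/L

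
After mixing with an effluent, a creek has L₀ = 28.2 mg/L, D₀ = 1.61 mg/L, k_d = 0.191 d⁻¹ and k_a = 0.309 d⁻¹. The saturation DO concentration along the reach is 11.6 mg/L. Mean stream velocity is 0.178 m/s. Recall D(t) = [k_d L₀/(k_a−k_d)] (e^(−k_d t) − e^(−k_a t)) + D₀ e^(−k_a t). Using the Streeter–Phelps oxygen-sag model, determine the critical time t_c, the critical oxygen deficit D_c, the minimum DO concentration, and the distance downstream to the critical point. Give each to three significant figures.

At the critical point dD/dt = 0, so k_d L₀ e^(−k_d t) = k_a D. Substituting D(t) from the Streeter–Phelps equation and solving for t gives
t_c = ln[(k_a/k_d)(1 − D₀(k_a−k_d)/(k_d L₀))] / (k_a−k_d).
Here k_a−k_d = 0.1180 d⁻¹ and 1 − D₀(k_a−k_d)/(k_d L₀) = 1 − 1.61×0.1180/(0.191×28.2) = 0.9647, so
t_c = ln(1.618 × 0.9647) / 0.1180 = 0.4452 / 0.1180 = 3.773 d.
L(t_c) = L₀ e^(−k_d t_c) = 28.2 × 0.4865 = 13.72 mg/L, and at the critical point k_a D_c = k_d L, so D_c = (0.191/0.309) × 13.72 = 8.480 mg/L.
Minimum DO = C_s − D_c = 11.6 − 8.480 = 3.120 mg/L.
x_c = v t_c = 0.178 m/s × 3.773 d × 86400 s/d = 58020 m ≈ 58.0 km.

t_c ≈ 3.77 d; D_c ≈ 8.48 mg/L; min DO ≈ 3.12 mg/L; x_c ≈ 58.0 km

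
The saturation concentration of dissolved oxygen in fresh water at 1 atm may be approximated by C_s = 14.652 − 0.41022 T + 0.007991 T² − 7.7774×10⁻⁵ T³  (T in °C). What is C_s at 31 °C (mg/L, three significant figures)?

C_s = 14.652 − 0.41022×31 + 0.007991×31² − 7.7774×10⁻⁵×31³ = 7.298 mg/L.

C_s ≈ 7.30 mg/L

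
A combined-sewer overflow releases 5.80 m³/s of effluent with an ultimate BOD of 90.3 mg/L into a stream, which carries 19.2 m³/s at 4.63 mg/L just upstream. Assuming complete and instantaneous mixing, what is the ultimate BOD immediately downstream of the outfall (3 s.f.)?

24.5 mg/L

Flow-weighted mixing: C = (Q_r C_r + Q_w C_w)/(Q_r + Q_w)
= (19.2×4.63 + 5.80×90.3)/(19.2 + 5.80) = 612.6/25.00 = 24.51 mg/L.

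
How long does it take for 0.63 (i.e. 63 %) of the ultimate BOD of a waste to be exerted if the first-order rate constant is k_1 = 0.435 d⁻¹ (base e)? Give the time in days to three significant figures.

y/L₀ = 1 − e^(−k_1 t) = 0.63 ⇒ e^(−k_1 t) = 0.370
t = −ln(0.370) / 0.435 = 0.9943 / 0.435 = 2.286 d.

t ≈ 2.29 d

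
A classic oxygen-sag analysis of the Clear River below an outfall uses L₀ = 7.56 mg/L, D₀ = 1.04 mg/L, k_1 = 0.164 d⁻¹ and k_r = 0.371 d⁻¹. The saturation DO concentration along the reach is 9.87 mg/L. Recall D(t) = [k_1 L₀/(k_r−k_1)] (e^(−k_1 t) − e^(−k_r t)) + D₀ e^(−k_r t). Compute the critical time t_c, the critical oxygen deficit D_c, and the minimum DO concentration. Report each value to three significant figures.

t_c ≈ 3.02 d; D_c ≈ 2.04 mg/L; min DO ≈ 7.83 mg/L

With k_r/k_1 = 2.262 and 1 − D₀(k_r−k_1)/(k_1 L₀) = 0.8264,
t_c = ln(2.262 × 0.8264) / (0.371 − 0.164) = ln(1.869) / 0.2070 = 0.6256/0.2070 = 3.022 d.
L(t_c) = L₀ e^(−k_1 t_c) = 7.56 × 0.6092 = 4.605 mg/L, and at the critical point k_r D_c = k_1 L, so D_c = (0.164/0.371) × 4.605 = 2.036 mg/L.
Minimum DO = C_s − D_c = 9.87 − 2.036 = 7.834 mg/L.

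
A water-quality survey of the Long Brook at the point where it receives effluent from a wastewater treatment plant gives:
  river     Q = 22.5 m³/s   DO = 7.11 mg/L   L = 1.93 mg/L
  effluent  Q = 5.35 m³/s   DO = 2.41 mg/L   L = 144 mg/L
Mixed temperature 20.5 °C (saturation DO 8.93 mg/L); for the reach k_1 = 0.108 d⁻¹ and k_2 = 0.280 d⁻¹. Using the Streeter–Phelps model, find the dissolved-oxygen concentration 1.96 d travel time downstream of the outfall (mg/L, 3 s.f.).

Mixed DO = (22.5×7.11 + 5.35×2.41)/(22.5+5.35) = 172.9/27.85 = 6.207 mg/L.
Mixed L₀ = (22.5×1.93 + 5.35×144)/(27.85) = 813.8/27.85 = 29.22 mg/L.
Initial deficit D₀ = C_s − DO₀ = 8.93 − 6.207 = 2.723 mg/L.
D(1.96) = [0.108×29.22/(0.280−0.108)](e^(−0.108×1.96) − e^(−0.280×1.96)) + 2.723 e^(−0.280×1.96)
= 18.35 × (0.8092 − 0.5776) + 2.723 × 0.5776 = 5.822 mg/L.
DO = 8.93 − 5.822 = 3.108 mg/L.

DO ≈ 3.11 mg/L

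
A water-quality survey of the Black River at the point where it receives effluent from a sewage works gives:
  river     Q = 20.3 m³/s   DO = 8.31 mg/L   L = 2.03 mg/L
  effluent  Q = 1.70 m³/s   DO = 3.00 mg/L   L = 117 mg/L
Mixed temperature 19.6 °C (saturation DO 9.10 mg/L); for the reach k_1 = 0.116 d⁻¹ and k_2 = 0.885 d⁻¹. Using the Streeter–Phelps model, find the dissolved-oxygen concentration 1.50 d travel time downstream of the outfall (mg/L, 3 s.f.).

DO ≈ 7.83 mg/L

Mixed DO = (20.3×8.31 + 1.70×3.00)/(20.3+1.70) = 173.8/22.00 = 7.900 mg/L.
Mixed L₀ = (20.3×2.03 + 1.70×117)/(22.00) = 240.1/22.00 = 10.91 mg/L.
Initial deficit D₀ = C_s − DO₀ = 9.10 − 7.900 = 1.200 mg/L.
D(1.50) = [0.116×10.91/(0.885−0.116)](e^(−0.116×1.50) − e^(−0.885×1.50)) + 1.200 e^(−0.885×1.50)
= 1.646 × (0.8403 − 0.2651) + 1.200 × 0.2651 = 1.265 mg/L.
DO = 9.10 − 1.265 = 7.835 mg/L.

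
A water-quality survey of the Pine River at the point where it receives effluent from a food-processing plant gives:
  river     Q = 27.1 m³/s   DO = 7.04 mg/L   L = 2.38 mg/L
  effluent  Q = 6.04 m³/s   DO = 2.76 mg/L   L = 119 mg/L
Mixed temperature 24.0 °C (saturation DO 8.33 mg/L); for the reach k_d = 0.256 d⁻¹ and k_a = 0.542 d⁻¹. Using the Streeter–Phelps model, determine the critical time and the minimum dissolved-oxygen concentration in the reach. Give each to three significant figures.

Mixed DO = (27.1×7.04 + 6.04×2.76)/(27.1+6.04) = 207.5/33.14 = 6.260 mg/L.
Mixed L₀ = (27.1×2.38 + 6.04×119)/(33.14) = 783.3/33.14 = 23.63 mg/L.
Initial deficit D₀ = C_s − DO₀ = 8.33 − 6.260 = 2.070 mg/L.
t_c = (1/0.2860) ln[(0.542/0.256)(1 − 2.070×0.2860/(0.256×23.63))] = 3.497 × ln(1.910) = 2.263 d.
D_c = (0.256/0.542) × 23.63 × e^(−0.256×2.263) = 0.4723 × 23.63 × 0.5603 = 6.255 mg/L.
Minimum DO = 8.33 − 6.255 = 2.075 mg/L.

t_c ≈ 2.26 d; minimum DO ≈ 2.07 mg/L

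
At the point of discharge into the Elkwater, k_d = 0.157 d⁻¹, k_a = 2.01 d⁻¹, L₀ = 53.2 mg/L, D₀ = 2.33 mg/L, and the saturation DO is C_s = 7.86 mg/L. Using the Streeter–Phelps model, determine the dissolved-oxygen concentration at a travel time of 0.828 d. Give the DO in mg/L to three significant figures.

DO ≈ 4.31 mg/L

k_d L₀/(k_a−k_d) = 0.157×53.2/(2.01−0.157) = 8.352/1.853 = 4.508 mg/L.
e^(−k_d t) = e^(−0.157×0.8280) = 0.8781; e^(−k_a t) = e^(−2.01×0.8280) = 0.1893.
D = 4.508 × (0.8781 − 0.1893) + 2.33 × 0.1893 = 3.105 + 0.4411 = 3.546 mg/L.
DO = C_s − D = 7.86 − 3.546 = 4.314 mg/L.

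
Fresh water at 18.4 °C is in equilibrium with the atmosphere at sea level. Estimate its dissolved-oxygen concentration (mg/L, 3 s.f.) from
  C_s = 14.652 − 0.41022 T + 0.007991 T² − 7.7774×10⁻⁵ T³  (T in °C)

C_s = 14.652 − 0.41022×18.4 + 0.007991×18.4² − 7.7774×10⁻⁵×18.4³ = 9.325 mg/L.

C_s ≈ 9.32 mg/L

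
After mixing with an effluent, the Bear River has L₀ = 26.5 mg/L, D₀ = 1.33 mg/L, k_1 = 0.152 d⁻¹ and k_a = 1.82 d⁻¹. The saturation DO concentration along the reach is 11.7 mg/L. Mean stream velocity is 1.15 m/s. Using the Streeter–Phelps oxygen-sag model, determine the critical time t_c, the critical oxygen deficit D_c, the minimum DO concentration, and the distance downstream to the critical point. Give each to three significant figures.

t_c ≈ 1.01 d; D_c ≈ 1.90 mg/L; min DO ≈ 9.80 mg/L; x_c ≈ 100 km

With k_a/k_1 = 11.97 and 1 − D₀(k_a−k_1)/(k_1 L₀) = 0.4492,
t_c = ln(11.97 × 0.4492) / (1.82 − 0.152) = ln(5.379) / 1.668 = 1.683/1.668 = 1.009 d.
D_c = (k_1/k_a) L₀ e^(−k_1 t_c) = (0.152/1.82) × 26.5 × e^(−0.152×1.009) = 0.08352 × 26.5 × 0.8579 = 1.899 mg/L.
Minimum DO = C_s − D_c = 11.7 − 1.899 = 9.801 mg/L.
x_c = v t_c = 1.15 m/s × 1.009 d × 86400 s/d = 100200 m ≈ 100 km.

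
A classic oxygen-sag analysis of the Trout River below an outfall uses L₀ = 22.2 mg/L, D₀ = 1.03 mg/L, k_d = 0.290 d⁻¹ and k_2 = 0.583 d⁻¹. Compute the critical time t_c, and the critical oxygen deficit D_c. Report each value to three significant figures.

t_c ≈ 2.22 d; D_c ≈ 5.80 mg/L

t_c = [1/(k_2−k_d)] ln[(k_2/k_d)(1 − D₀(k_2−k_d)/(k_d L₀))]
= [1/(0.583−0.290)] ln[(0.583/0.290)(1 − 1.03×0.2930/(0.290×22.2))]
= (1/0.2930) ln[2.010 × 0.9531] = 3.413 × ln(1.916) = 3.413 × 0.6503 = 2.219 d.
D_c = (k_d/k_2) L₀ e^(−k_d t_c) = (0.290/0.583) × 22.2 × e^(−0.290×2.219) = 0.4974 × 22.2 × 0.5254 = 5.802 mg/L.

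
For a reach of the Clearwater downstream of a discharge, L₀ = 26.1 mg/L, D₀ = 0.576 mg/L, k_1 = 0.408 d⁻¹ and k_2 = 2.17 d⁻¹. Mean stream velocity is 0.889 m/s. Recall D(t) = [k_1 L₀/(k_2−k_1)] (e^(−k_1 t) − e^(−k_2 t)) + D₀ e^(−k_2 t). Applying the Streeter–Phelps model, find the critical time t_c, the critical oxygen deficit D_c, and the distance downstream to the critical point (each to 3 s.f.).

t_c ≈ 0.892 d; D_c ≈ 3.41 mg/L; x_c ≈ 68.5 km

t_c = [1/(k_2−k_1)] ln[(k_2/k_1)(1 − D₀(k_2−k_1)/(k_1 L₀))]
= [1/(2.17−0.408)] ln[(2.17/0.408)(1 − 0.576×1.762/(0.408×26.1))]
= (1/1.762) ln[5.319 × 0.9047] = 0.5675 × ln(4.812) = 0.5675 × 1.571 = 0.8916 d.
D_c = (k_1/k_2) L₀ e^(−k_1 t_c) = (0.408/2.17) × 26.1 × e^(−0.408×0.8916) = 0.1880 × 26.1 × 0.6950 = 3.411 mg/L.
x_c = v t_c = 0.889 m/s × 0.8916 d × 86400 s/d = 68490 m ≈ 68.5 km.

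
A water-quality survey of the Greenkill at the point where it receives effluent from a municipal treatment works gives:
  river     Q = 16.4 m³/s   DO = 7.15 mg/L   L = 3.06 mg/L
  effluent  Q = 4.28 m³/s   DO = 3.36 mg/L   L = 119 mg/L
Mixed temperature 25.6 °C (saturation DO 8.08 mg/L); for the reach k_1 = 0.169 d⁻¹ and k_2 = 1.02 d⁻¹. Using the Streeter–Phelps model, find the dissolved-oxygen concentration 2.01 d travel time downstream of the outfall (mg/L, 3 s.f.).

Mixed DO = (16.4×7.15 + 4.28×3.36)/(16.4+4.28) = 131.6/20.68 = 6.366 mg/L.
Mixed L₀ = (16.4×3.06 + 4.28×119)/(20.68) = 559.5/20.68 = 27.06 mg/L.
Initial deficit D₀ = C_s − DO₀ = 8.08 − 6.366 = 1.714 mg/L.
D(2.01) = [0.169×27.06/(1.02−0.169)](e^(−0.169×2.01) − e^(−1.02×2.01)) + 1.714 e^(−1.02×2.01)
= 5.373 × (0.7120 − 0.1287) + 1.714 × 0.1287 = 3.355 mg/L.
DO = 8.08 − 3.355 = 4.725 mg/L.

DO ≈ 4.73 mg/L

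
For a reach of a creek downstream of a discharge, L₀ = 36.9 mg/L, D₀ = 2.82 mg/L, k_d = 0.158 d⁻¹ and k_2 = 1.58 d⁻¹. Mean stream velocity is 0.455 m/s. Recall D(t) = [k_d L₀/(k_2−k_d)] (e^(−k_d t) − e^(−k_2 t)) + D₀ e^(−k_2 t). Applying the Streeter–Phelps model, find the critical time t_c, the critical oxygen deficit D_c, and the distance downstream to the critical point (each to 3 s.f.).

t_c ≈ 0.801 d; D_c ≈ 3.25 mg/L; x_c ≈ 31.5 km

At the critical point dD/dt = 0, so k_d L₀ e^(−k_d t) = k_2 D. Substituting D(t) from the Streeter–Phelps equation and solving for t gives
t_c = ln[(k_2/k_d)(1 − D₀(k_2−k_d)/(k_d L₀))] / (k_2−k_d).
Here k_2−k_d = 1.422 d⁻¹ and 1 − D₀(k_2−k_d)/(k_d L₀) = 1 − 2.82×1.422/(0.158×36.9) = 0.3122, so
t_c = ln(10.00 × 0.3122) / 1.422 = 1.138 / 1.422 = 0.8006 d.
D_c = (k_d/k_2) L₀ e^(−k_d t_c) = (0.158/1.58) × 36.9 × e^(−0.158×0.8006) = 0.1000 × 36.9 × 0.8812 = 3.252 mg/L.
x_c = v t_c = 0.455 m/s × 0.8006 d × 86400 s/d = 31470 m ≈ 31.5 km.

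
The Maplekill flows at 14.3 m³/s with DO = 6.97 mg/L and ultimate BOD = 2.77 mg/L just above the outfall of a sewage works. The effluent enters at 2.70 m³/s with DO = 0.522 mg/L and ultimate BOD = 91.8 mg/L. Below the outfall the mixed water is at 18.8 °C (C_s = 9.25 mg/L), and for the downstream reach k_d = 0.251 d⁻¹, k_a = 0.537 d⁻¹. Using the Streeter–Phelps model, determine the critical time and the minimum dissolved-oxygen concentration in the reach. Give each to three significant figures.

t_c ≈ 1.78 d; minimum DO ≈ 4.19 mg/L

Mixed DO = (14.3×6.97 + 2.70×0.522)/(14.3+2.70) = 101.1/17.00 = 5.946 mg/L.
Mixed L₀ = (14.3×2.77 + 2.70×91.8)/(17.00) = 287.5/17.00 = 16.91 mg/L.
Initial deficit D₀ = C_s − DO₀ = 9.25 − 5.946 = 3.304 mg/L.
t_c = (1/0.2860) ln[(0.537/0.251)(1 − 3.304×0.2860/(0.251×16.91))] = 3.497 × ln(1.663) = 1.779 d.
D_c = (0.251/0.537) × 16.91 × e^(−0.251×1.779) = 0.4674 × 16.91 × 0.6399 = 5.058 mg/L.
Minimum DO = 9.25 − 5.058 = 4.192 mg/L.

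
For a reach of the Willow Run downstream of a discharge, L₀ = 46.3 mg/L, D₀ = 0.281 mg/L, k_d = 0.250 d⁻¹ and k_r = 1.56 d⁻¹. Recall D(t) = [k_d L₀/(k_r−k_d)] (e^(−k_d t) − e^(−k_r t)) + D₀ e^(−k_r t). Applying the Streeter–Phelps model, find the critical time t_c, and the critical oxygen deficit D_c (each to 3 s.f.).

t_c ≈ 1.37 d; D_c ≈ 5.26 mg/L

t_c = [1/(k_r−k_d)] ln[(k_r/k_d)(1 − D₀(k_r−k_d)/(k_d L₀))]
= [1/(1.56−0.250)] ln[(1.56/0.250)(1 − 0.281×1.310/(0.250×46.3))]
= (1/1.310) ln[6.240 × 0.9682] = 0.7634 × ln(6.042) = 0.7634 × 1.799 = 1.373 d.
D_c = (k_d/k_r) L₀ e^(−k_d t_c) = (0.250/1.56) × 46.3 × e^(−0.250×1.373) = 0.1603 × 46.3 × 0.7095 = 5.264 mg/L.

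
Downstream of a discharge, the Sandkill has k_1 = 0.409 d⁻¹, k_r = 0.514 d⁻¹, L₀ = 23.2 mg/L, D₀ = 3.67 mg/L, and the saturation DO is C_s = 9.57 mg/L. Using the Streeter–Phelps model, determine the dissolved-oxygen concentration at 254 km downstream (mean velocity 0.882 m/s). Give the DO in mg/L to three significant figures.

Travel time t = x/v = 254 km / (0.882 m/s) = 254000 m / 0.882 m/s = 288000 s = 3.333 d.
k_1 L₀/(k_r−k_1) = 0.409×23.2/(0.514−0.409) = 9.489/0.1050 = 90.37 mg/L.
e^(−k_1 t) = e^(−0.409×3.333) = 0.2558; e^(−k_r t) = e^(−0.514×3.333) = 0.1803.
D = 90.37 × (0.2558 − 0.1803) + 3.67 × 0.1803 = 6.827 + 0.6616 = 7.489 mg/L.
DO = C_s − D = 9.57 − 7.489 = 2.081 mg/L.

DO ≈ 2.08 mg/L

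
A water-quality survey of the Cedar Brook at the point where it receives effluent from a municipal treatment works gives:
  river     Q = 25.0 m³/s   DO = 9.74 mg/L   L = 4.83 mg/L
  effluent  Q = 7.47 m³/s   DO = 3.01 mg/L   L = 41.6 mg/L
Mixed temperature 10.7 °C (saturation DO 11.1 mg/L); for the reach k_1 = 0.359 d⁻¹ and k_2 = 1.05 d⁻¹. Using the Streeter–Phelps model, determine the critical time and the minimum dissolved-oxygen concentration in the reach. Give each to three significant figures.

Mixed DO = (25.0×9.74 + 7.47×3.01)/(25.0+7.47) = 266.0/32.47 = 8.192 mg/L.
Mixed L₀ = (25.0×4.83 + 7.47×41.6)/(32.47) = 431.5/32.47 = 13.29 mg/L.
Initial deficit D₀ = C_s − DO₀ = 11.1 − 8.192 = 2.908 mg/L.
t_c = (1/0.6910) ln[(1.05/0.359)(1 − 2.908×0.6910/(0.359×13.29))] = 1.447 × ln(1.693) = 0.7618 d.
D_c = (0.359/1.05) × 13.29 × e^(−0.359×0.7618) = 0.3419 × 13.29 × 0.7607 = 3.457 mg/L.
Minimum DO = 11.1 − 3.457 = 7.643 mg/L.

t_c ≈ 0.762 d; minimum DO ≈ 7.64 mg/L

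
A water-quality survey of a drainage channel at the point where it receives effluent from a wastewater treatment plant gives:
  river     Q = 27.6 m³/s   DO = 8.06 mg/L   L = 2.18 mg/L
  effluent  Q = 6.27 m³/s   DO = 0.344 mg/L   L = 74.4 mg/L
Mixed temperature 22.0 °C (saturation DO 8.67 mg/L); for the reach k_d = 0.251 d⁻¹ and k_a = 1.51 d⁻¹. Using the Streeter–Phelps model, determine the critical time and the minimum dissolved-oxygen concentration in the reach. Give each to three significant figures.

t_c ≈ 0.574 d; minimum DO ≈ 6.43 mg/L

Mixed DO = (27.6×8.06 + 6.27×0.344)/(27.6+6.27) = 224.6/33.87 = 6.632 mg/L.
Mixed L₀ = (27.6×2.18 + 6.27×74.4)/(33.87) = 526.7/33.87 = 15.55 mg/L.
Initial deficit D₀ = C_s − DO₀ = 8.67 − 6.632 = 2.038 mg/L.
t_c = (1/1.259) ln[(1.51/0.251)(1 − 2.038×1.259/(0.251×15.55))] = 0.7943 × ln(2.060) = 0.5741 d.
D_c = (0.251/1.51) × 15.55 × e^(−0.251×0.5741) = 0.1662 × 15.55 × 0.8658 = 2.238 mg/L.
Minimum DO = 8.67 − 2.238 = 6.432 mg/L.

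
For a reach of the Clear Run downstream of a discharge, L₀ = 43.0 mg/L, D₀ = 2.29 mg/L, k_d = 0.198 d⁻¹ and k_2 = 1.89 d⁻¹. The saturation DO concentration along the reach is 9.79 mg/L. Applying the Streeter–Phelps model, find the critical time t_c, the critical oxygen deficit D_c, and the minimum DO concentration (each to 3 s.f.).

t_c ≈ 0.975 d; D_c ≈ 3.71 mg/L; min DO ≈ 6.08 mg/L

At the critical point dD/dt = 0, so k_d L₀ e^(−k_d t) = k_2 D. Substituting D(t) from the Streeter–Phelps equation and solving for t gives
t_c = ln[(k_2/k_d)(1 − D₀(k_2−k_d)/(k_d L₀))] / (k_2−k_d).
Here k_2−k_d = 1.692 d⁻¹ and 1 − D₀(k_2−k_d)/(k_d L₀) = 1 − 2.29×1.692/(0.198×43.0) = 0.5449, so
t_c = ln(9.545 × 0.5449) / 1.692 = 1.649 / 1.692 = 0.9745 d.
L(t_c) = L₀ e^(−k_d t_c) = 43.0 × 0.8245 = 35.45 mg/L, and at the critical point k_2 D_c = k_d L, so D_c = (0.198/1.89) × 35.45 = 3.714 mg/L.
Minimum DO = C_s − D_c = 9.79 − 3.714 = 6.076 mg/L.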